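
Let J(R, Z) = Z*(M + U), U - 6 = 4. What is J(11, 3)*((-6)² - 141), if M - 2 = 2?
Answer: -4410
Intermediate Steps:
U = 10 (U = 6 + 4 = 10)
M = 4 (M = 2 + 2 = 4)
J(R, Z) = 14*Z (J(R, Z) = Z*(4 + 10) = Z*14 = 14*Z)
J(11, 3)*((-6)² - 141) = (14*3)*((-6)² - 141) = 42*(36 - 141) = 42*(-105) = -4410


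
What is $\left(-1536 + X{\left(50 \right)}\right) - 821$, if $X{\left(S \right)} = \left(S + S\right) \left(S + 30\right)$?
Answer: $5643$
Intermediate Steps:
$X{\left(S \right)} = 2 S \left(30 + S\right)$
$\left(-1536 + X{\left(50 \right)}\right) - 821 = \left(-1536 + 2 \cdot 50 \left(30 + 50\right)\right) - 821 = \left(-1536 + 2 \cdot 50 \cdot 80\right) - 821 = \left(-1536 + 8000\right) - 821 = 6464 - 821 = 5643$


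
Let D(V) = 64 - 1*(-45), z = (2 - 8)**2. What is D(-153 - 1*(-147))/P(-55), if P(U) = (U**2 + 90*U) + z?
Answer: -109/1889 ≈ -0.057702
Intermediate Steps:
z = 36 (z = (-6)**2 = 36)
P(U) = 36 + U**2 + 90*U (P(U) = (U**2 + 90*U) + 36 = 36 + U**2 + 90*U)
D(V) = 109 (D(V) = 64 + 45 = 109)
D(-153 - 1*(-147))/P(-55) = 109/(36 + (-55)**2 + 90*(-55)) = 109/(36 + 3025 - 4950) = 109/(-1889) = 109*(-1/1889) = -109/1889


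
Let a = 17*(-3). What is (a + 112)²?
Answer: 3721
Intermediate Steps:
a = -51
(a + 112)² = (-51 + 112)² = 61² = 3721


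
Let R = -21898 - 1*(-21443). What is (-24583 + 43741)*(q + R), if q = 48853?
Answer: 927208884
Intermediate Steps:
R = -455 (R = -21898 + 21443 = -455)
(-24583 + 43741)*(q + R) = (-24583 + 43741)*(48853 - 455) = 19158*48398 = 927208884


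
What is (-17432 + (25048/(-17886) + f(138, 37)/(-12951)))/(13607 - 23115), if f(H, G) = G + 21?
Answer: 336525130099/183537349974 ≈ 1.8336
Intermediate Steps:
f(H, G) = 21 + G
(-17432 + (25048/(-17886) + f(138, 37)/(-12951)))/(13607 - 23115) = (-17432 + (25048/(-17886) + (21 + 37)/(-12951)))/(13607 - 23115) = (-17432 + (25048*(-1/17886) + 58*(-1/12951)))/(-9508) = (-17432 + (-12524/8943 - 58/12951))*(-1/9508) = (-17432 - 54239006/38606931)*(-1/9508) = -673050260198/38606931*(-1/9508) = 336525130099/183537349974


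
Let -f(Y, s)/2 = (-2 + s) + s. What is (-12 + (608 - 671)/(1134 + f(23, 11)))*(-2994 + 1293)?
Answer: 22437891/1094 ≈ 20510.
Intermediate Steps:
f(Y, s) = 4 - 4*s (f(Y, s) = -2*((-2 + s) + s) = -2*(-2 + 2*s) = 4 - 4*s)
(-12 + (608 - 671)/(1134 + f(23, 11)))*(-2994 + 1293) = (-12 + (608 - 671)/(1134 + (4 - 4*11)))*(-2994 + 1293) = (-12 - 63/(1134 + (4 - 44)))*(-1701) = (-12 - 63/(1134 - 40))*(-1701) = (-12 - 63/1094)*(-1701) = -13191/1094*(-1701) = 22437891/1094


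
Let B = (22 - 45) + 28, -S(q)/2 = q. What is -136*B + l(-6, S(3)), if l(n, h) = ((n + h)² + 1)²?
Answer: 20345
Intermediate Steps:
S(q) = -2*q
B = 5 (B = -23 + 28 = 5)
l(n, h) = (1 + (h + n)²)² (l(n, h) = ((h + n)² + 1)² = (1 + (h + n)²)²)
-136*B + l(-6, S(3)) = -136*5 + (1 + (-2*3 - 6)²)² = -680 + (1 + (-6 - 6)²)² = -680 + (1 + (-12)²)² = -680 + (1 + 144)² = -680 + 145² = -680 + 21025 = 20345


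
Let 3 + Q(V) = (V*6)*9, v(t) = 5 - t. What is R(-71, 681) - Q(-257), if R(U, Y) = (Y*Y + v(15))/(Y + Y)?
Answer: 19369673/1362 ≈ 14222.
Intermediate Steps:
R(U, Y) = (-10 + Y²)/(2*Y) (R(U, Y) = (Y*Y + (5 - 1*15))/(Y + Y) = (Y² + (5 - 15))/((2*Y)) = (Y² - 10)*(1/(2*Y)) = (-10 + Y²)*(1/(2*Y)) = (-10 + Y²)/(2*Y))
Q(V) = -3 + 54*V (Q(V) = -3 + (V*6)*9 = -3 + (6*V)*9 = -3 + 54*V)
R(-71, 681) - Q(-257) = ((½)*681 - 5/681) - (-3 + 54*(-257)) = (681/2 - 5*1/681) - (-3 - 13878) = (681/2 - 5/681) - 1*(-13881) = 463751/1362 + 13881 = 19369673/1362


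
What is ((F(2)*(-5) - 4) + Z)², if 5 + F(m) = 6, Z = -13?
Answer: 484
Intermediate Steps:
F(m) = 1 (F(m) = -5 + 6 = 1)
((F(2)*(-5) - 4) + Z)² = ((1*(-5) - 4) - 13)² = ((-5 - 4) - 13)² = (-9 - 13)² = (-22)² = 484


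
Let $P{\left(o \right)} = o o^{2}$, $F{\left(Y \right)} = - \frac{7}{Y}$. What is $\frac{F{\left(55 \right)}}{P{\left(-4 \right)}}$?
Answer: $\frac{7}{3520} \approx 0.0019886$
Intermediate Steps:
$P{\left(o \right)} = o^{3}$
$\frac{F{\left(55 \right)}}{P{\left(-4 \right)}} = \frac{\left(-7\right) \frac{1}{55}}{\left(-4\right)^{3}} = \frac{\left(-7\right) \frac{1}{55}}{-64} = \left(- \frac{7}{55}\right) \left(- \frac{1}{64}\right) = \frac{7}{3520}$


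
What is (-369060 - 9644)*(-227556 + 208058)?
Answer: 7383970592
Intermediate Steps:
(-369060 - 9644)*(-227556 + 208058) = -378704*(-19498) = 7383970592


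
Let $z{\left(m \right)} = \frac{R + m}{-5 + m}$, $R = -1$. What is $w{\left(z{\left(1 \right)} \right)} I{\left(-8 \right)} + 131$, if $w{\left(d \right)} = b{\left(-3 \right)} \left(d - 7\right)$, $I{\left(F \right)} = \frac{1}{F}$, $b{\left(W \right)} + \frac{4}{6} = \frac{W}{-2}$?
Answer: $\frac{6323}{48} \approx 131.73$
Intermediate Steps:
$b{\left(W \right)} = - \frac{2}{3} - \frac{W}{2}$ ($b{\left(W \right)} = - \frac{2}{3} + \frac{W}{-2} = - \frac{2}{3} + W \left(- \frac{1}{2}\right) = - \frac{2}{3} - \frac{W}{2}$)
$z{\left(m \right)} = \frac{-1 + m}{-5 + m}$
$w{\left(d \right)} = - \frac{35}{6} + \frac{5 d}{6}$ ($w{\left(d \right)} = \left(- \frac{2}{3} - - \frac{3}{2}\right) \left(d - 7\right) = \left(- \frac{2}{3} + \frac{3}{2}\right) \left(-7 + d\right) = \frac{5 \left(-7 + d\right)}{6} = - \frac{35}{6} + \frac{5 d}{6}$)
$w{\left(z{\left(1 \right)} \right)} I{\left(-8 \right)} + 131 = \frac{- \frac{35}{6} + \frac{5 \frac{-1 + 1}{-5 + 1}}{6}}{-8} + 131 = \left(- \frac{35}{6} + \frac{5 \frac{1}{-4} \cdot 0}{6}\right) \left(- \frac{1}{8}\right) + 131 = \left(- \frac{35}{6} + \frac{5 \left(\left(- \frac{1}{4}\right) 0\right)}{6}\right) \left(- \frac{1}{8}\right) + 131 = \left(- \frac{35}{6} + \frac{5}{6} \cdot 0\right) \left(- \frac{1}{8}\right) + 131 = \left(- \frac{35}{6} + 0\right) \left(- \frac{1}{8}\right) + 131 = \left(- \frac{35}{6}\right) \left(- \frac{1}{8}\right) + 131 = \frac{35}{48} + 131 = \frac{6323}{48}$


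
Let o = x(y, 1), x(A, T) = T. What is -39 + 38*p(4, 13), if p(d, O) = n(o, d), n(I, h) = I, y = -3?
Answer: -1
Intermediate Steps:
o = 1
p(d, O) = 1
-39 + 38*p(4, 13) = -39 + 38*1 = -39 + 38 = -1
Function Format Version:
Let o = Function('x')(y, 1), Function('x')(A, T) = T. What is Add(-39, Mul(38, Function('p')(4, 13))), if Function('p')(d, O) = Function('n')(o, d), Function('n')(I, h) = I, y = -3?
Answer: -1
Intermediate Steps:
o = 1
Function('p')(d, O) = 1
Add(-39, Mul(38, Function('p')(4, 13))) = Add(-39, Mul(38, 1)) = Add(-39, 38) = -1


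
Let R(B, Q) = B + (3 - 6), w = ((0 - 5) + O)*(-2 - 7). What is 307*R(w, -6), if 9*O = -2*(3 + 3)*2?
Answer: 20262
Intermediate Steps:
O = -8/3 (O = (-2*(3 + 3)*2)/9 = (-12*2)/9 = (-2*12)/9 = (⅑)*(-24) = -8/3 ≈ -2.6667)
w = 69 (w = ((0 - 5) - 8/3)*(-2 - 7) = (-5 - 8/3)*(-9) = -23/3*(-9) = 69)
R(B, Q) = -3 + B (R(B, Q) = B - 3 = -3 + B)
307*R(w, -6) = 307*(-3 + 69) = 307*66 = 20262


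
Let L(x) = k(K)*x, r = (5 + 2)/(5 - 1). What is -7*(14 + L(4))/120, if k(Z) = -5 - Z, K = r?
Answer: 91/120 ≈ 0.75833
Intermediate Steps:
r = 7/4 ≈ 1.7500
K = 7/4 ≈ 1.7500
L(x) = -27*x/4 (L(x) = (-5 - 1*7/4)*x = (-5 - 7/4)*x = -27*x/4)
-7*(14 + L(4))/120 = -7*(14 - 27/4*4)/120 = -7*(14 - 27)*(1/120) = -7*(-13)*(1/120) = 91*(1/120) = 91/120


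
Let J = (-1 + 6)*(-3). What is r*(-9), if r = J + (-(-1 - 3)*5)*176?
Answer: -31545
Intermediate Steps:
J = -15 (J = 5*(-3) = -15)
r = 3505 (r = -15 + (-(-1 - 3)*5)*176 = -15 + (-1*(-4)*5)*176 = -15 + (4*5)*176 = -15 + 20*176 = -15 + 3520 = 3505)
r*(-9) = 3505*(-9) = -31545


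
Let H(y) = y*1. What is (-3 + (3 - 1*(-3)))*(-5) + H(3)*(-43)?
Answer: -144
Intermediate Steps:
H(y) = y
(-3 + (3 - 1*(-3)))*(-5) + H(3)*(-43) = (-3 + (3 - 1*(-3)))*(-5) + 3*(-43) = (-3 + (3 + 3))*(-5) - 129 = (-3 + 6)*(-5) - 129 = 3*(-5) - 129 = -15 - 129 = -144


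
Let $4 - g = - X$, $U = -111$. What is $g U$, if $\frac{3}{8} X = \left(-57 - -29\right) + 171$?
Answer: $-42772$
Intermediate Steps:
$X = \frac{1144}{3}$ ($X = \frac{8 \left(\left(-57 - -29\right) + 171\right)}{3} = \frac{8 \left(\left(-57 + 29\right) + 171\right)}{3} = \frac{8 \left(-28 + 171\right)}{3} = \frac{8}{3} \cdot 143 = \frac{1144}{3} \approx 381.33$)
$g = \frac{1156}{3}$ ($g = 4 - \left(-1\right) \frac{1144}{3} = 4 - - \frac{1144}{3} = 4 + \frac{1144}{3} = \frac{1156}{3} \approx 385.33$)
$g U = \frac{1156}{3} \left(-111\right) = -42772$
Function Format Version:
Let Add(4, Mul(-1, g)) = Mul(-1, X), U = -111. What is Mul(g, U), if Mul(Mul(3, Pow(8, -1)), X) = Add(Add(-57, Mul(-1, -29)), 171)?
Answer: -42772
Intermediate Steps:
X = Rational(1144, 3) (X = Mul(Rational(8, 3), Add(Add(-57, Mul(-1, -29)), 171)) = Mul(Rational(8, 3), Add(Add(-57, 29), 171)) = Mul(Rational(8, 3), Add(-28, 171)) = Mul(Rational(8, 3), 143) = Rational(1144, 3) ≈ 381.33)
g = Rational(1156, 3) (g = Add(4, Mul(-1, Mul(-1, Rational(1144, 3)))) = Add(4, Mul(-1, Rational(-1144, 3))) = Add(4, Rational(1144, 3)) = Rational(1156, 3) ≈ 385.33)
Mul(g, U) = Mul(Rational(1156, 3), -111) = -42772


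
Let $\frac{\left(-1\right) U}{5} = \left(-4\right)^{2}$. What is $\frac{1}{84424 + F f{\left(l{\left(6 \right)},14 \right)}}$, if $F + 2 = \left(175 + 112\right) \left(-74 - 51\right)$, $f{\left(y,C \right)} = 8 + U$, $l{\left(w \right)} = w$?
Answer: $\frac{1}{2667568} \approx 3.7487 \cdot 10^{-7}$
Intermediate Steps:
$U = -80$ ($U = - 5 \left(-4\right)^{2} = \left(-5\right) 16 = -80$)
$f{\left(y,C \right)} = -72$ ($f{\left(y,C \right)} = 8 - 80 = -72$)
$F = -35877$ ($F = -2 + \left(175 + 112\right) \left(-74 - 51\right) = -2 + 287 \left(-125\right) = -2 - 35875 = -35877$)
$\frac{1}{84424 + F f{\left(l{\left(6 \right)},14 \right)}} = \frac{1}{84424 - -2583144} = \frac{1}{84424 + 2583144} = \frac{1}{2667568}$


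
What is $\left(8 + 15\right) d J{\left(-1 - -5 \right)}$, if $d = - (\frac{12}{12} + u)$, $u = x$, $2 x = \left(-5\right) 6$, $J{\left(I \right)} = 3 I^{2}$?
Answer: $15456$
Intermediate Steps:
$x = -15$ ($x = \frac{\left(-5\right) 6}{2} = \frac{1}{2} \left(-30\right) = -15$)
$u = -15$
$d = 14$ ($d = - (\frac{12}{12} - 15) = - (12 \cdot \frac{1}{12} - 15) = - (1 - 15) = \left(-1\right) \left(-14\right) = 14$)
$\left(8 + 15\right) d J{\left(-1 - -5 \right)} = \left(8 + 15\right) 14 \cdot 3 \left(-1 - -5\right)^{2} = 23 \cdot 14 \cdot 3 \left(-1 + 5\right)^{2} = 322 \cdot 3 \cdot 4^{2} = 322 \cdot 3 \cdot 16 = 322 \cdot 48 = 15456$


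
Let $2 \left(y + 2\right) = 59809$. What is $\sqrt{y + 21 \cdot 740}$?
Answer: $\frac{\sqrt{181770}}{2} \approx 213.17$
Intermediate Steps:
$y = \frac{59805}{2}$ ($y = -2 + \frac{1}{2} \cdot 59809 = -2 + \frac{59809}{2} = \frac{59805}{2} \approx 29903.0$)
$\sqrt{y + 21 \cdot 740} = \sqrt{\frac{59805}{2} + 21 \cdot 740} = \sqrt{\frac{59805}{2} + 15540} = \sqrt{\frac{90885}{2}} = \frac{\sqrt{181770}}{2}$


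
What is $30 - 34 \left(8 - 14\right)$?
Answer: $234$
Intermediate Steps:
$30 - 34 \left(8 - 14\right) = 30 - -204 = 30 + 204 = 234$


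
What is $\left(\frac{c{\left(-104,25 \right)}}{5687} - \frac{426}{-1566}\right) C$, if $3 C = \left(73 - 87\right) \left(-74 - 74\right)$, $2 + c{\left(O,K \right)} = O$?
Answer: $\frac{779301992}{4452921} \approx 175.01$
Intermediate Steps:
$c{\left(O,K \right)} = -2 + O$
$C = \frac{2072}{3}$ ($C = \frac{\left(73 - 87\right) \left(-74 - 74\right)}{3} = \frac{\left(-14\right) \left(-148\right)}{3} = \frac{1}{3} \cdot 2072 = \frac{2072}{3} \approx 690.67$)
$\left(\frac{c{\left(-104,25 \right)}}{5687} - \frac{426}{-1566}\right) C = \left(\frac{-2 - 104}{5687} - \frac{426}{-1566}\right) \frac{2072}{3} = \left(\left(-106\right) \frac{1}{5687} - - \frac{71}{261}\right) \frac{2072}{3} = \left(- \frac{106}{5687} + \frac{71}{261}\right) \frac{2072}{3} = \frac{376111}{1484307} \cdot \frac{2072}{3} = \frac{779301992}{4452921}$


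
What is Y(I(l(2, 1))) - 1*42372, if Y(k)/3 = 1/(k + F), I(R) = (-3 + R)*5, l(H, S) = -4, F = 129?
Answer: -3982965/94 ≈ -42372.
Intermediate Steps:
I(R) = -15 + 5*R
Y(k) = 3/(129 + k) (Y(k) = 3/(k + 129) = 3/(129 + k))
Y(I(l(2, 1))) - 1*42372 = 3/(129 + (-15 + 5*(-4))) - 1*42372 = 3/(129 + (-15 - 20)) - 42372 = 3/(129 - 35) - 42372 = 3/94 - 42372 = -3982965/94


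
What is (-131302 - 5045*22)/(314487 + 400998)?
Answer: -80764/238495 ≈ -0.33864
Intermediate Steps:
(-131302 - 5045*22)/(314487 + 400998) = (-131302 - 110990)/715485 = -242292*1/715485 = -80764/238495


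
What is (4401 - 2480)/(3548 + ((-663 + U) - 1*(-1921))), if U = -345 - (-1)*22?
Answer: 1921/4483 ≈ 0.42851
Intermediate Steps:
U = -323 (U = -345 - 1*(-22) = -345 + 22 = -323)
(4401 - 2480)/(3548 + ((-663 + U) - 1*(-1921))) = (4401 - 2480)/(3548 + ((-663 - 323) - 1*(-1921))) = 1921/(3548 + (-986 + 1921)) = 1921/(3548 + 935) = 1921/4483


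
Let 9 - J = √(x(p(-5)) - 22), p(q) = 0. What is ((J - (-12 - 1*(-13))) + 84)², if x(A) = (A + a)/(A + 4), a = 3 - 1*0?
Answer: (184 - I*√85)²/4 ≈ 8442.8 - 848.2*I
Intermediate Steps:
a = 3 (a = 3 + 0 = 3)
x(A) = (3 + A)/(4 + A) (x(A) = (A + 3)/(A + 4) = (3 + A)/(4 + A))
J = 9 - I*√85/2 (J = 9 - √((3 + 0)/(4 + 0) - 22) = 9 - √(3/4 - 22) = 9 - √((¼)*3 - 22) = 9 - √(¾ - 22) = 9 - √(-85/4) = 9 - I*√85/2 ≈ 9.0 - 4.6098*I)
((J - (-12 - 1*(-13))) + 84)² = (((9 - I*√85/2) - (-12 - 1*(-13))) + 84)² = (((9 - I*√85/2) - (-12 + 13)) + 84)² = (((9 - I*√85/2) - 1*1) + 84)² = (((9 - I*√85/2) - 1) + 84)² = ((8 - I*√85/2) + 84)² = (92 - I*√85/2)²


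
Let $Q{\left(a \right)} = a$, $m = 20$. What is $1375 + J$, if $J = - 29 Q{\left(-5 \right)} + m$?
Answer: $1540$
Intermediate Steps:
$J = 165$ ($J = \left(-29\right) \left(-5\right) + 20 = 145 + 20 = 165$)
$1375 + J = 1375 + 165 = 1540$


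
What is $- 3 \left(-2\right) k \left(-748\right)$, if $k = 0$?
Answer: $0$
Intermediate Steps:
$- 3 \left(-2\right) k \left(-748\right) = - 3 \left(-2\right) 0 \left(-748\right) = - \left(-6\right) 0 \left(-748\right) = - 0 \left(-748\right) = \left(-1\right) 0 = 0$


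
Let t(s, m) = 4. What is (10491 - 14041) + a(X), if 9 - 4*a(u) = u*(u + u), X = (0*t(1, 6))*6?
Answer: -14191/4 ≈ -3547.8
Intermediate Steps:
X = 0 (X = (0*4)*6 = 0*6 = 0)
a(u) = 9/4 - u**2/2 (a(u) = 9/4 - u*(u + u)/4 = 9/4 - u*2*u/4 = 9/4 - u**2/2)
(10491 - 14041) + a(X) = (10491 - 14041) + (9/4 - 1/2*0**2) = -3550 + (9/4 - 1/2*0) = -3550 + (9/4 + 0) = -3550 + 9/4 = -14191/4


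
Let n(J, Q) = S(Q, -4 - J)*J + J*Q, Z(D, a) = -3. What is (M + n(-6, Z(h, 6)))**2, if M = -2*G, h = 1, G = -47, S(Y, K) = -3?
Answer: 16900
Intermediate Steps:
n(J, Q) = -3*J + J*Q
M = 94 (M = -2*(-47) = 94)
(M + n(-6, Z(h, 6)))**2 = (94 - 6*(-3 - 3))**2 = (94 - 6*(-6))**2 = (94 + 36)**2 = 130**2 = 16900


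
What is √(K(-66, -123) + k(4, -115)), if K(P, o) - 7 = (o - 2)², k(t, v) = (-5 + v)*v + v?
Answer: √29317 ≈ 171.22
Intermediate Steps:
k(t, v) = v + v*(-5 + v) (k(t, v) = v*(-5 + v) + v = v + v*(-5 + v))
K(P, o) = 7 + (-2 + o)² (K(P, o) = 7 + (o - 2)² = 7 + (-2 + o)²)
√(K(-66, -123) + k(4, -115)) = √((7 + (-2 - 123)²) - 115*(-4 - 115)) = √((7 + (-125)²) - 115*(-119)) = √((7 + 15625) + 13685) = √(15632 + 13685) = √29317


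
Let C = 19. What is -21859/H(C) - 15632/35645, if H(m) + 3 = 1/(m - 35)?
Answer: 12465858912/1746605 ≈ 7137.2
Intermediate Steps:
H(m) = -3 + 1/(-35 + m) (H(m) = -3 + 1/(m - 35) = -3 + 1/(-35 + m))
-21859/H(C) - 15632/35645 = -21859*(-35 + 19)/(106 - 3*19) - 15632/35645 = -21859*(-16/(106 - 57)) - 15632*1/35645 = -21859/((-1/16*49)) - 15632/35645 = -21859/(-49/16) - 15632/35645 = -21859*(-16/49) - 15632/35645 = 349744/49 - 15632/35645 = 12465858912/1746605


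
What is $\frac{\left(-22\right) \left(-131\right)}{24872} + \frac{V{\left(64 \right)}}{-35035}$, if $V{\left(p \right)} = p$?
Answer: $\frac{49689531}{435695260} \approx 0.11405$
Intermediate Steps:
$\frac{\left(-22\right) \left(-131\right)}{24872} + \frac{V{\left(64 \right)}}{-35035} = \frac{\left(-22\right) \left(-131\right)}{24872} + \frac{64}{-35035} = 2882 \cdot \frac{1}{24872} + 64 \left(- \frac{1}{35035}\right) = \frac{1441}{12436} - \frac{64}{35035} = \frac{49689531}{435695260}$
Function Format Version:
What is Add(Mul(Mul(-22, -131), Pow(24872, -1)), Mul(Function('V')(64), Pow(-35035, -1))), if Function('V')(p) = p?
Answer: Rational(49689531, 435695260) ≈ 0.11405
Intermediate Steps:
Add(Mul(Mul(-22, -131), Pow(24872, -1)), Mul(Function('V')(64), Pow(-35035, -1))) = Add(Mul(Mul(-22, -131), Pow(24872, -1)), Mul(64, Pow(-35035, -1))) = Add(Mul(2882, Rational(1, 24872)), Mul(64, Rational(-1, 35035))) = Add(Rational(1441, 12436), Rational(-64, 35035)) = Rational(49689531, 435695260)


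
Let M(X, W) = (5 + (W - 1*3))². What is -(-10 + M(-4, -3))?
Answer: 9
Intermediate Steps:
M(X, W) = (2 + W)² (M(X, W) = (5 + (W - 3))² = (5 + (-3 + W))² = (2 + W)²)
-(-10 + M(-4, -3)) = -(-10 + (2 - 3)²) = -(-10 + (-1)²) = -(-10 + 1) = -1*(-9) = 9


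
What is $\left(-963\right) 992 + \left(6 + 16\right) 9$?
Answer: $-955098$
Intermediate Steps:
$\left(-963\right) 992 + \left(6 + 16\right) 9 = -955296 + 22 \cdot 9 = -955296 + 198 = -955098$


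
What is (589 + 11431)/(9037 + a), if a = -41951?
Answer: -6010/16457 ≈ -0.36519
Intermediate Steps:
(589 + 11431)/(9037 + a) = (589 + 11431)/(9037 - 41951) = 12020/(-32914) = 12020*(-1/32914) = -6010/16457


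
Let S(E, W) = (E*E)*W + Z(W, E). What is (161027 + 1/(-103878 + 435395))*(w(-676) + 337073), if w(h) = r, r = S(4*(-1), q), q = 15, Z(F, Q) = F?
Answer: 18007644028170880/331517 ≈ 5.4319e+10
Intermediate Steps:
S(E, W) = W + W*E**2 (S(E, W) = (E*E)*W + W = E**2*W + W = W*E**2 + W = W + W*E**2)
r = 255 (r = 15*(1 + (4*(-1))**2) = 15*(1 + (-4)**2) = 15*(1 + 16) = 15*17 = 255)
w(h) = 255
(161027 + 1/(-103878 + 435395))*(w(-676) + 337073) = (161027 + 1/(-103878 + 435395))*(255 + 337073) = (161027 + 1/331517)*337328 = (53383187960/331517)*337328 = 18007644028170880/331517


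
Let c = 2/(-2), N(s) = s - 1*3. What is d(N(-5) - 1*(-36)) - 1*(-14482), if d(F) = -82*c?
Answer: 14564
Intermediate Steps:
N(s) = -3 + s (N(s) = s - 3 = -3 + s)
c = -1 (c = 2*(-½) = -1)
d(F) = 82 (d(F) = -82*(-1) = 82)
d(N(-5) - 1*(-36)) - 1*(-14482) = 82 - 1*(-14482) = 82 + 14482 = 14564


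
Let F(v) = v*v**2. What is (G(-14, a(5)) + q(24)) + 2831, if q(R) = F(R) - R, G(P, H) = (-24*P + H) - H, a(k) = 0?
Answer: 16967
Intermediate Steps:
G(P, H) = -24*P (G(P, H) = (H - 24*P) - H = -24*P)
F(v) = v**3
q(R) = R**3 - R
(G(-14, a(5)) + q(24)) + 2831 = (-24*(-14) + (24**3 - 1*24)) + 2831 = (336 + (13824 - 24)) + 2831 = (336 + 13800) + 2831 = 14136 + 2831 = 16967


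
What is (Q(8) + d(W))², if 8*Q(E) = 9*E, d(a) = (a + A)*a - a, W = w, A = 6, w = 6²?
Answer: 2205225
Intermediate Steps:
w = 36
W = 36
d(a) = -a + a*(6 + a) (d(a) = (a + 6)*a - a = (6 + a)*a - a = a*(6 + a) - a = -a + a*(6 + a))
Q(E) = 9*E/8 (Q(E) = (9*E)/8 = 9*E/8)
(Q(8) + d(W))² = ((9/8)*8 + 36*(5 + 36))² = (9 + 36*41)² = (9 + 1476)² = 1485² = 2205225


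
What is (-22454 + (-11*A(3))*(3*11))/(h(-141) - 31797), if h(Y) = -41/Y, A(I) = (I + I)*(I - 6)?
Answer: 280590/560417 ≈ 0.50068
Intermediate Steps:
A(I) = 2*I*(-6 + I) (A(I) = (2*I)*(-6 + I) = 2*I*(-6 + I))
(-22454 + (-11*A(3))*(3*11))/(h(-141) - 31797) = (-22454 + (-22*3*(-6 + 3))*(3*11))/(-41/(-141) - 31797) = (-22454 - 22*3*(-3)*33)/(-41*(-1/141) - 31797) = (-22454 - 11*(-18)*33)/(41/141 - 31797) = (-22454 + 198*33)/(-4483336/141) = (-22454 + 6534)*(-141/4483336) = -15920*(-141/4483336) = 280590/560417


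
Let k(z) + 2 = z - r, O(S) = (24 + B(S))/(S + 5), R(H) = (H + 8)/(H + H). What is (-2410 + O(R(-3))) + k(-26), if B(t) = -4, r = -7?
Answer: -12131/5 ≈ -2426.2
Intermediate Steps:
R(H) = (8 + H)/(2*H) (R(H) = (8 + H)/((2*H)) = (8 + H)*(1/(2*H)) = (8 + H)/(2*H))
O(S) = 20/(5 + S) (O(S) = (24 - 4)/(S + 5) = 20/(5 + S))
k(z) = 5 + z (k(z) = -2 + (z - 1*(-7)) = -2 + (z + 7) = -2 + (7 + z) = 5 + z)
(-2410 + O(R(-3))) + k(-26) = (-2410 + 20/(5 + (½)*(8 - 3)/(-3))) + (5 - 26) = (-2410 + 20/(5 + (½)*(-⅓)*5)) - 21 = (-2410 + 20/(5 - ⅚)) - 21 = (-2410 + 20/(25/6)) - 21 = (-2410 + 20*(6/25)) - 21 = (-2410 + 24/5) - 21 = -12026/5 - 21 = -12131/5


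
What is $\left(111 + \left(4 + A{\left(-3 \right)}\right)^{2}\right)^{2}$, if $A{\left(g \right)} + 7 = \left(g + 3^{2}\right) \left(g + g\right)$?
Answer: $2663424$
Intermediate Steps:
$A{\left(g \right)} = -7 + 2 g \left(9 + g\right)$ ($A{\left(g \right)} = -7 + \left(g + 3^{2}\right) \left(g + g\right) = -7 + \left(g + 9\right) 2 g = -7 + \left(9 + g\right) 2 g = -7 + 2 g \left(9 + g\right)$)
$\left(111 + \left(4 + A{\left(-3 \right)}\right)^{2}\right)^{2} = \left(111 + \left(4 + \left(-7 + 2 \left(-3\right)^{2} + 18 \left(-3\right)\right)\right)^{2}\right)^{2} = \left(111 + \left(4 - 43\right)^{2}\right)^{2} = \left(111 + \left(-39\right)^{2}\right)^{2} = \left(111 + 1521\right)^{2} = 1632^{2} = 2663424$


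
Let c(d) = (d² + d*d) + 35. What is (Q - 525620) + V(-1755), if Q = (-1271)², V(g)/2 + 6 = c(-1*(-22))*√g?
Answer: 1089809 + 6018*I*√195 ≈ 1.0898e+6 + 84037.0*I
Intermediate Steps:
c(d) = 35 + 2*d² (c(d) = (d² + d²) + 35 = 2*d² + 35 = 35 + 2*d²)
V(g) = -12 + 2006*√g (V(g) = -12 + 2*((35 + 2*(-1*(-22))²)*√g) = -12 + 2*((35 + 2*22²)*√g) = -12 + 2*((35 + 2*484)*√g) = -12 + 2*((35 + 968)*√g) = -12 + 2*(1003*√g) = -12 + 2006*√g)
Q = 1615441
(Q - 525620) + V(-1755) = (1615441 - 525620) + (-12 + 2006*√(-1755)) = 1089821 + (-12 + 2006*(3*I*√195)) = 1089821 + (-12 + 6018*I*√195) = 1089809 + 6018*I*√195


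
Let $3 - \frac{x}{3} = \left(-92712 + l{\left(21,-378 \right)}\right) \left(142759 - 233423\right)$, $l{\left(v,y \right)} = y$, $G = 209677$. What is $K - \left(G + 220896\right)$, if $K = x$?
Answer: $-25320165844$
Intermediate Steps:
$x = -25319735271$ ($x = 9 - 3 \left(-92712 - 378\right) \left(142759 - 233423\right) = 9 - 3 \left(\left(-93090\right) \left(-90664\right)\right) = 9 - 25319735280 = -25319735271$)
$K = -25319735271$
$K - \left(G + 220896\right) = -25319735271 - \left(209677 + 220896\right) = -25319735271 - 430573 = -25320165844$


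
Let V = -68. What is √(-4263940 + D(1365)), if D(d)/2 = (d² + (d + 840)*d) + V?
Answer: 2*√1370506 ≈ 2341.4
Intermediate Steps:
D(d) = -136 + 2*d² + 2*d*(840 + d) (D(d) = 2*((d² + (d + 840)*d) - 68) = 2*((d² + (840 + d)*d) - 68) = 2*((d² + d*(840 + d)) - 68) = 2*(-68 + d² + d*(840 + d)) = -136 + 2*d² + 2*d*(840 + d))
√(-4263940 + D(1365)) = √(-4263940 + (-136 + 4*1365² + 1680*1365)) = √(-4263940 + (-136 + 4*1863225 + 2293200)) = √(-4263940 + (-136 + 7452900 + 2293200)) = √(-4263940 + 9745964) = √5482024 = 2*√1370506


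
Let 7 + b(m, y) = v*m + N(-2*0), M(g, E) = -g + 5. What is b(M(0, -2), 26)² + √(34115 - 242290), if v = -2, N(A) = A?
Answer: 289 + 5*I*√8327 ≈ 289.0 + 456.26*I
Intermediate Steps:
M(g, E) = 5 - g
b(m, y) = -7 - 2*m (b(m, y) = -7 + (-2*m - 2*0) = -7 + (-2*m + 0) = -7 - 2*m)
b(M(0, -2), 26)² + √(34115 - 242290) = (-7 - 2*(5 - 1*0))² + √(34115 - 242290) = (-7 - 2*(5 + 0))² + √(-208175) = (-7 - 2*5)² + 5*I*√8327 = (-7 - 10)² + 5*I*√8327 = (-17)² + 5*I*√8327 = 289 + 5*I*√8327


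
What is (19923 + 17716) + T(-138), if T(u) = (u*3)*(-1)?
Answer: 38053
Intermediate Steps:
T(u) = -3*u (T(u) = (3*u)*(-1) = -3*u)
(19923 + 17716) + T(-138) = (19923 + 17716) - 3*(-138) = 37639 + 414 = 38053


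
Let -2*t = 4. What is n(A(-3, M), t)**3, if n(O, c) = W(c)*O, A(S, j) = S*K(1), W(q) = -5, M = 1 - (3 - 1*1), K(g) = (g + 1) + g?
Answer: 91125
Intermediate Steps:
K(g) = 1 + 2*g (K(g) = (1 + g) + g = 1 + 2*g)
t = -2 (t = -1/2*4 = -2)
M = -1 (M = 1 - (3 - 1) = 1 - 1*2 = 1 - 2 = -1)
A(S, j) = 3*S (A(S, j) = S*(1 + 2*1) = S*(1 + 2) = S*3 = 3*S)
n(O, c) = -5*O
n(A(-3, M), t)**3 = (-15*(-3))**3 = (-5*(-9))**3 = 45**3 = 91125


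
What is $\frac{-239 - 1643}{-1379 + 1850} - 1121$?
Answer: $- \frac{529873}{471} \approx -1125.0$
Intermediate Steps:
$\frac{-239 - 1643}{-1379 + 1850} - 1121 = - \frac{1882}{471} - 1121 = - \frac{529873}{471}$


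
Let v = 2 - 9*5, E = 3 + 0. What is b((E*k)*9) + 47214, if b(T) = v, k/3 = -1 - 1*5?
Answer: 47171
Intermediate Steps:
k = -18 (k = 3*(-1 - 1*5) = 3*(-1 - 5) = 3*(-6) = -18)
E = 3
v = -43 (v = 2 - 45 = -43)
b(T) = -43
b((E*k)*9) + 47214 = -43 + 47214 = 47171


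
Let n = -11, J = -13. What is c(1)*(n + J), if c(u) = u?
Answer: -24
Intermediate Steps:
c(1)*(n + J) = 1*(-11 - 13) = 1*(-24) = -24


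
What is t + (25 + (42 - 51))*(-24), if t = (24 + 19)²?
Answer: 1465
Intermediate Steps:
t = 1849 (t = 43² = 1849)
t + (25 + (42 - 51))*(-24) = 1849 + (25 + (42 - 51))*(-24) = 1849 + (25 - 9)*(-24) = 1849 + 16*(-24) = 1849 - 384 = 1465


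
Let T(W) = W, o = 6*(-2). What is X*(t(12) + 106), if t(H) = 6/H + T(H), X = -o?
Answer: 1422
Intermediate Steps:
o = -12
X = 12 (X = -1*(-12) = 12)
t(H) = H + 6/H (t(H) = 6/H + H = H + 6/H)
X*(t(12) + 106) = 12*((12 + 6/12) + 106) = 12*((12 + 6*(1/12)) + 106) = 12*((12 + 1/2) + 106) = 12*(25/2 + 106) = 12*(237/2) = 1422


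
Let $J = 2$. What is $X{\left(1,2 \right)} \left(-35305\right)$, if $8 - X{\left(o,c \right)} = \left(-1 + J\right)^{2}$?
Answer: $-247135$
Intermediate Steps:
$X{\left(o,c \right)} = 7$ ($X{\left(o,c \right)} = 8 - \left(-1 + 2\right)^{2} = 8 - 1^{2} = 8 - 1 = 7$)
$X{\left(1,2 \right)} \left(-35305\right) = 7 \left(-35305\right) = -247135$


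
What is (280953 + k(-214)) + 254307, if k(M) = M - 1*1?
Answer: 535045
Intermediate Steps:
k(M) = -1 + M (k(M) = M - 1 = -1 + M)
(280953 + k(-214)) + 254307 = (280953 + (-1 - 214)) + 254307 = (280953 - 215) + 254307 = 280738 + 254307 = 535045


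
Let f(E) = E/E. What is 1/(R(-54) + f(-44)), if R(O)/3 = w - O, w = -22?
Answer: 1/97 ≈ 0.010309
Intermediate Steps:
R(O) = -66 - 3*O (R(O) = 3*(-22 - O) = -66 - 3*O)
f(E) = 1
1/(R(-54) + f(-44)) = 1/((-66 - 3*(-54)) + 1) = 1/((-66 + 162) + 1) = 1/(96 + 1) = 1/97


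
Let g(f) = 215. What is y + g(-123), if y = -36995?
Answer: -36780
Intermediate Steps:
y + g(-123) = -36995 + 215 = -36780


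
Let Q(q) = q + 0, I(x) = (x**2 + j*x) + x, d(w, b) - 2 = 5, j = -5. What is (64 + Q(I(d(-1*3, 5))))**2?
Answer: 7225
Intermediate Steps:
d(w, b) = 7 (d(w, b) = 2 + 5 = 7)
I(x) = x**2 - 4*x (I(x) = (x**2 - 5*x) + x = x**2 - 4*x)
Q(q) = q
(64 + Q(I(d(-1*3, 5))))**2 = (64 + 7*(-4 + 7))**2 = (64 + 7*3)**2 = (64 + 21)**2 = 85**2 = 7225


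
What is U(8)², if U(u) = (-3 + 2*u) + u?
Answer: 441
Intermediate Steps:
U(u) = -3 + 3*u
U(8)² = (-3 + 3*8)² = (-3 + 24)² = 21² = 441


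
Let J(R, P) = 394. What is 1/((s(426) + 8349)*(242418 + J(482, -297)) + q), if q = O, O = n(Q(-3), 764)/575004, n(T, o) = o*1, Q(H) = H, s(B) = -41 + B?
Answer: 143751/304855621870199 ≈ 4.7154e-10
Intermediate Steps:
n(T, o) = o
O = 191/143751 (O = 764/575004 = 764*(1/575004) = 191/143751 ≈ 0.0013287)
q = 191/143751 ≈ 0.0013287
1/((s(426) + 8349)*(242418 + J(482, -297)) + q) = 1/(((-41 + 426) + 8349)*(242418 + 394) + 191/143751) = 1/((385 + 8349)*242812 + 191/143751) = 1/(8734*242812 + 191/143751) = 1/(2120720008 + 191/143751) = 1/(304855621870199/143751) = 143751/304855621870199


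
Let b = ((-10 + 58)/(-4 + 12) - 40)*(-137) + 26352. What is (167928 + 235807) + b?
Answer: 434745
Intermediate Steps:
b = 31010 (b = (48/8 - 40)*(-137) + 26352 = (48*(1/8) - 40)*(-137) + 26352 = (6 - 40)*(-137) + 26352 = -34*(-137) + 26352 = 4658 + 26352 = 31010)
(167928 + 235807) + b = (167928 + 235807) + 31010 = 403735 + 31010 = 434745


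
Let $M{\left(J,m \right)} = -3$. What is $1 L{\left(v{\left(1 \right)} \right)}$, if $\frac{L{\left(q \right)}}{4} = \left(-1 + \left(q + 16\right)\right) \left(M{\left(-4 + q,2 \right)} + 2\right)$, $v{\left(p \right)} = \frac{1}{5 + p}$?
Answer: $- \frac{182}{3} \approx -60.667$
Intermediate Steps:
$L{\left(q \right)} = -60 - 4 q$ ($L{\left(q \right)} = 4 \left(-1 + \left(q + 16\right)\right) \left(-3 + 2\right) = 4 \left(-1 + \left(16 + q\right)\right) \left(-1\right) = 4 \left(15 + q\right) \left(-1\right) = 4 \left(-15 - q\right) = -60 - 4 q$)
$1 L{\left(v{\left(1 \right)} \right)} = 1 \left(-60 - \frac{4}{5 + 1}\right) = 1 \left(-60 - \frac{4}{6}\right) = 1 \left(-60 - \frac{2}{3}\right) = 1 \left(- \frac{182}{3}\right) = - \frac{182}{3}$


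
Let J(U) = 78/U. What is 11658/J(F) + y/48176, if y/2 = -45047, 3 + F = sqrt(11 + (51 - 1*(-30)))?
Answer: -140994563/313144 + 3886*sqrt(23)/13 ≈ 983.33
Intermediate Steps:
F = -3 + 2*sqrt(23) (F = -3 + sqrt(11 + (51 - 1*(-30))) = -3 + sqrt(11 + (51 + 30)) = -3 + sqrt(11 + 81) = -3 + sqrt(92) = -3 + 2*sqrt(23) ≈ 6.5917)
y = -90094 (y = 2*(-45047) = -90094)
11658/J(F) + y/48176 = 11658/((78/(-3 + 2*sqrt(23)))) - 90094/48176 = 11658*(-1/26 + sqrt(23)/39) - 90094*1/48176 = (-5829/13 + 3886*sqrt(23)/13) - 45047/24088 = -140994563/313144 + 3886*sqrt(23)/13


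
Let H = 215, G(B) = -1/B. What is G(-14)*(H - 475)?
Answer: -130/7 ≈ -18.571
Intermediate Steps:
G(-14)*(H - 475) = (-1/(-14))*(215 - 475) = -1*(-1/14)*(-260) = (1/14)*(-260) = -130/7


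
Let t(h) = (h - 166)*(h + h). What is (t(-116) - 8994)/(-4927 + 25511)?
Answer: 28215/10292 ≈ 2.7415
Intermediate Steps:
t(h) = 2*h*(-166 + h) (t(h) = (-166 + h)*(2*h) = 2*h*(-166 + h))
(t(-116) - 8994)/(-4927 + 25511) = (2*(-116)*(-166 - 116) - 8994)/(-4927 + 25511) = (2*(-116)*(-282) - 8994)/20584 = (65424 - 8994)*(1/20584) = 56430*(1/20584) = 28215/10292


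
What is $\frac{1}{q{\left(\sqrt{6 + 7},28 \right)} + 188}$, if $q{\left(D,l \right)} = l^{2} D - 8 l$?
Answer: $\frac{9}{1997308} + \frac{49 \sqrt{13}}{499327} \approx 0.00035833$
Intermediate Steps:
$q{\left(D,l \right)} = - 8 l + D l^{2}$ ($q{\left(D,l \right)} = D l^{2} - 8 l = - 8 l + D l^{2}$)
$\frac{1}{q{\left(\sqrt{6 + 7},28 \right)} + 188} = \frac{1}{28 \left(-8 + \sqrt{6 + 7} \cdot 28\right) + 188} = \frac{1}{28 \left(-8 + \sqrt{13} \cdot 28\right) + 188} = \frac{1}{28 \left(-8 + 28 \sqrt{13}\right) + 188} = \frac{1}{\left(-224 + 784 \sqrt{13}\right) + 188} = \frac{1}{-36 + 784 \sqrt{13}}$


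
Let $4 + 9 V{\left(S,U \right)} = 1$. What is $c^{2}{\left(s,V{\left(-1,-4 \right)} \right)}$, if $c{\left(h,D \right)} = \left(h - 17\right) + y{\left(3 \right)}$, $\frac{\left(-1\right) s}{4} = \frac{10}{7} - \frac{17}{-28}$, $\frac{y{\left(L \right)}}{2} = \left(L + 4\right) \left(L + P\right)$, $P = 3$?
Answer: $\frac{169744}{49} \approx 3464.2$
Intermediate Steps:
$V{\left(S,U \right)} = - \frac{1}{3}$ ($V{\left(S,U \right)} = - \frac{4}{9} + \frac{1}{9} \cdot 1 = - \frac{4}{9} + \frac{1}{9} = - \frac{1}{3}$)
$y{\left(L \right)} = 2 \left(3 + L\right) \left(4 + L\right)$ ($y{\left(L \right)} = 2 \left(L + 4\right) \left(L + 3\right) = 2 \left(4 + L\right) \left(3 + L\right) = 2 \left(3 + L\right) \left(4 + L\right)$)
$s = - \frac{57}{7}$ ($s = - 4 \left(\frac{10}{7} - \frac{17}{-28}\right) = - 4 \left(10 \cdot \frac{1}{7} - - \frac{17}{28}\right) = - 4 \left(\frac{10}{7} + \frac{17}{28}\right) = \left(-4\right) \frac{57}{28} = - \frac{57}{7} \approx -8.1429$)
$c{\left(h,D \right)} = 67 + h$ ($c{\left(h,D \right)} = \left(h - 17\right) + \left(24 + 2 \cdot 3^{2} + 14 \cdot 3\right) = \left(-17 + h\right) + \left(24 + 2 \cdot 9 + 42\right) = \left(-17 + h\right) + \left(24 + 18 + 42\right) = \left(-17 + h\right) + 84 = 67 + h$)
$c^{2}{\left(s,V{\left(-1,-4 \right)} \right)} = \left(67 - \frac{57}{7}\right)^{2} = \left(\frac{412}{7}\right)^{2} = \frac{169744}{49}$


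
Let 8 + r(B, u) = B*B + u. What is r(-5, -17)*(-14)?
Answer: 0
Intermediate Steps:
r(B, u) = -8 + u + B² (r(B, u) = -8 + (B*B + u) = -8 + (B² + u) = -8 + (u + B²) = -8 + u + B²)
r(-5, -17)*(-14) = (-8 - 17 + (-5)²)*(-14) = (-8 - 17 + 25)*(-14) = 0*(-14) = 0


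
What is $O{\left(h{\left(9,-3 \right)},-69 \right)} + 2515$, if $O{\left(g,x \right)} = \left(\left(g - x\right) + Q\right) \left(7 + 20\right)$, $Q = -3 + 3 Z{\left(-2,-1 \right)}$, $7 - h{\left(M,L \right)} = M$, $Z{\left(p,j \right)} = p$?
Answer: $4081$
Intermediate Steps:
$h{\left(M,L \right)} = 7 - M$
$Q = -9$ ($Q = -3 + 3 \left(-2\right) = -3 - 6 = -9$)
$O{\left(g,x \right)} = -243 - 27 x + 27 g$ ($O{\left(g,x \right)} = \left(\left(g - x\right) - 9\right) \left(7 + 20\right) = \left(-9 + g - x\right) 27 = -243 - 27 x + 27 g$)
$O{\left(h{\left(9,-3 \right)},-69 \right)} + 2515 = \left(-243 - -1863 + 27 \left(7 - 9\right)\right) + 2515 = \left(-243 + 1863 + 27 \left(7 - 9\right)\right) + 2515 = \left(-243 + 1863 + 27 \left(-2\right)\right) + 2515 = \left(-243 + 1863 - 54\right) + 2515 = 1566 + 2515 = 4081$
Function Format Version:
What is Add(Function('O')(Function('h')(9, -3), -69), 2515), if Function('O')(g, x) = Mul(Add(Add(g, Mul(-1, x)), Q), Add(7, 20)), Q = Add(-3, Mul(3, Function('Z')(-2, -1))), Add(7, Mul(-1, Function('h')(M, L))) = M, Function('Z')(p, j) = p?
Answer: 4081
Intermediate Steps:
Function('h')(M, L) = Add(7, Mul(-1, M))
Q = -9 (Q = Add(-3, Mul(3, -2)) = Add(-3, -6) = -9)
Function('O')(g, x) = Add(-243, Mul(-27, x), Mul(27, g)) (Function('O')(g, x) = Mul(Add(Add(g, Mul(-1, x)), -9), Add(7, 20)) = Mul(Add(-9, g, Mul(-1, x)), 27) = Add(-243, Mul(-27, x), Mul(27, g)))
Add(Function('O')(Function('h')(9, -3), -69), 2515) = Add(Add(-243, Mul(-27, -69), Mul(27, Add(7, Mul(-1, 9)))), 2515) = Add(Add(-243, 1863, Mul(27, Add(7, -9))), 2515) = Add(Add(-243, 1863, Mul(27, -2)), 2515) = Add(Add(-243, 1863, -54), 2515) = Add(1566, 2515) = 4081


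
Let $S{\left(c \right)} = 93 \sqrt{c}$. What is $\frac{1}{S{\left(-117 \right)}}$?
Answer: $- \frac{i \sqrt{13}}{3627} \approx - 0.00099409 i$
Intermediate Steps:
$\frac{1}{S{\left(-117 \right)}} = \frac{1}{93 \sqrt{-117}} = \frac{1}{93 \cdot 3 i \sqrt{13}} = \frac{1}{279 i \sqrt{13}} = - \frac{i \sqrt{13}}{3627}$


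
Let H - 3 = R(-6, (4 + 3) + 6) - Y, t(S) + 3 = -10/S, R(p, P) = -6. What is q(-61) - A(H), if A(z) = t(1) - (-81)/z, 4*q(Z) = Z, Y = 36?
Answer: -9/52 ≈ -0.17308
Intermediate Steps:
q(Z) = Z/4
t(S) = -3 - 10/S
H = -39 (H = 3 + (-6 - 1*36) = 3 + (-6 - 36) = 3 - 42 = -39)
A(z) = -13 + 81/z (A(z) = (-3 - 10/1) - (-81)/z = (-3 - 10*1) + 81/z = (-3 - 10) + 81/z = -13 + 81/z)
q(-61) - A(H) = (¼)*(-61) - (-13 + 81/(-39)) = -61/4 - (-13 + 81*(-1/39)) = -61/4 - (-13 - 27/13) = -61/4 - 1*(-196/13) = -61/4 + 196/13 = -9/52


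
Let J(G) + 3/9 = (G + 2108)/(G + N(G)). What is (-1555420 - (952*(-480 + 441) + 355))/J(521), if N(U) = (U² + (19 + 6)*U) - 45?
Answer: 1298178940422/277055 ≈ 4.6856e+6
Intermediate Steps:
N(U) = -45 + U² + 25*U (N(U) = (U² + 25*U) - 45 = -45 + U² + 25*U)
J(G) = -⅓ + (2108 + G)/(-45 + G² + 26*G) (J(G) = -⅓ + (G + 2108)/(G + (-45 + G² + 25*G)) = -⅓ + (2108 + G)/(-45 + G² + 26*G))
(-1555420 - (952*(-480 + 441) + 355))/J(521) = (-1555420 - (952*(-480 + 441) + 355))/(((6369 - 1*521² - 23*521)/(3*(-45 + 521² + 26*521)))) = (-1555420 - (952*(-39) + 355))/(((6369 - 1*271441 - 11983)/(3*(-45 + 271441 + 13546)))) = (-1555420 - (-37128 + 355))/(((⅓)*(6369 - 271441 - 11983)/284942)) = (-1555420 - 1*(-36773))/(((⅓)*(1/284942)*(-277055))) = (-1555420 + 36773)/(-277055/854826) = -1518647*(-854826/277055) = 1298178940422/277055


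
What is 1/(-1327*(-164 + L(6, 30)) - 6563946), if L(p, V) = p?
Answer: -1/6354280 ≈ -1.5737e-7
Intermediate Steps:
1/(-1327*(-164 + L(6, 30)) - 6563946) = 1/(-1327*(-164 + 6) - 6563946) = 1/(-1327*(-158) - 6563946) = 1/(209666 - 6563946) = 1/(-6354280) = -1/6354280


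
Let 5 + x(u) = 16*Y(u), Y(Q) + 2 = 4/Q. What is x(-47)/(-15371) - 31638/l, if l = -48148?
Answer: 11471636325/17391948338 ≈ 0.65959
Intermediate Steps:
Y(Q) = -2 + 4/Q
x(u) = -37 + 64/u (x(u) = -5 + 16*(-2 + 4/u) = -5 + (-32 + 64/u) = -37 + 64/u)
x(-47)/(-15371) - 31638/l = (-37 + 64/(-47))/(-15371) - 31638/(-48148) = (-37 + 64*(-1/47))*(-1/15371) - 31638*(-1/48148) = (-37 - 64/47)*(-1/15371) + 15819/24074 = -1803/47*(-1/15371) + 15819/24074 = 1803/722437 + 15819/24074 = 11471636325/17391948338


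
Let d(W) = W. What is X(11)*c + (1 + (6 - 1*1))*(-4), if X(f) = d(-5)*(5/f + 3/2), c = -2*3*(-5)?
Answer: -3489/11 ≈ -317.18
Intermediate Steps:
c = 30 (c = -6*(-5) = 30)
X(f) = -15/2 - 25/f (X(f) = -5*(5/f + 3/2) = -5*(3/2 + 5/f) = -15/2 - 25/f)
X(11)*c + (1 + (6 - 1*1))*(-4) = (-15/2 - 25/11)*30 + (1 + (6 - 1*1))*(-4) = (-15/2 - 25*1/11)*30 + (1 + (6 - 1))*(-4) = (-15/2 - 25/11)*30 + (1 + 5)*(-4) = -215/22*30 + 6*(-4) = -3225/11 - 24 = -3489/11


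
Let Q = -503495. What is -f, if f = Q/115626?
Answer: 503495/115626 ≈ 4.3545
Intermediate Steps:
f = -503495/115626 ≈ -4.3545
-f = -1*(-503495/115626) = 503495/115626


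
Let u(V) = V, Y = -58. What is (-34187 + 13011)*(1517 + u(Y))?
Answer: -30895784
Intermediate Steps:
(-34187 + 13011)*(1517 + u(Y)) = (-34187 + 13011)*(1517 - 58) = -21176*1459 = -30895784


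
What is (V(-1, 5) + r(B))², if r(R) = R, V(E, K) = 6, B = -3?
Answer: 9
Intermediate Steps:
(V(-1, 5) + r(B))² = (6 - 3)² = 3² = 9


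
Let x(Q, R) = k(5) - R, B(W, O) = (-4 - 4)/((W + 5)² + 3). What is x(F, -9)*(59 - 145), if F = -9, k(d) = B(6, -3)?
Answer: -23822/31 ≈ -768.45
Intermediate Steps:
B(W, O) = -8/(3 + (5 + W)²) (B(W, O) = -8/((5 + W)² + 3) = -8/(3 + (5 + W)²))
k(d) = -2/31 (k(d) = -8/(3 + (5 + 6)²) = -8/(3 + 11²) = -8/(3 + 121) = -8/124 = -8*1/124 = -2/31)
x(Q, R) = -2/31 - R
x(F, -9)*(59 - 145) = (-2/31 - 1*(-9))*(59 - 145) = (-2/31 + 9)*(-86) = (277/31)*(-86) = -23822/31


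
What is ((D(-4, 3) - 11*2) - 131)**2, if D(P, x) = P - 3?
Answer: 25600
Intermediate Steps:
D(P, x) = -3 + P
((D(-4, 3) - 11*2) - 131)**2 = (((-3 - 4) - 11*2) - 131)**2 = ((-7 - 22) - 131)**2 = (-29 - 131)**2 = (-160)**2 = 25600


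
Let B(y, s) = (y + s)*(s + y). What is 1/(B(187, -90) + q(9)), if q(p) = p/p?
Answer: 1/9410 ≈ 0.00010627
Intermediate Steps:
q(p) = 1
B(y, s) = (s + y)² (B(y, s) = (s + y)*(s + y) = (s + y)²)
1/(B(187, -90) + q(9)) = 1/((-90 + 187)² + 1) = 1/(97² + 1) = 1/(9409 + 1) = 1/9410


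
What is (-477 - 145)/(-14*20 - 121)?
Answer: 622/401 ≈ 1.5511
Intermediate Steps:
(-477 - 145)/(-14*20 - 121) = -622/(-280 - 121) = -622/(-401) = -622*(-1/401) = 622/401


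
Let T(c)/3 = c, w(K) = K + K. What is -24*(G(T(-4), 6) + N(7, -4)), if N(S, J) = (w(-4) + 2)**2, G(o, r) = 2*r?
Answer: -1152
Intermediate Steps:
w(K) = 2*K
T(c) = 3*c
N(S, J) = 36 (N(S, J) = (2*(-4) + 2)**2 = (-8 + 2)**2 = (-6)**2 = 36)
-24*(G(T(-4), 6) + N(7, -4)) = -24*(2*6 + 36) = -24*(12 + 36) = -24*48 = -1152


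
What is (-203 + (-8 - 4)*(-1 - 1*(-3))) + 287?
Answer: 60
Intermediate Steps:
(-203 + (-8 - 4)*(-1 - 1*(-3))) + 287 = (-203 - 12*(-1 + 3)) + 287 = (-203 - 12*2) + 287 = (-203 - 24) + 287 = -227 + 287 = 60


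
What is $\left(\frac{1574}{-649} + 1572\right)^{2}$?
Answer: $\frac{1037655971716}{421201} \approx 2.4636 \cdot 10^{6}$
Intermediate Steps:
$\left(\frac{1574}{-649} + 1572\right)^{2} = \left(1574 \left(- \frac{1}{649}\right) + 1572\right)^{2} = \left(- \frac{1574}{649} + 1572\right)^{2} = \left(\frac{1018654}{649}\right)^{2} = \frac{1037655971716}{421201}$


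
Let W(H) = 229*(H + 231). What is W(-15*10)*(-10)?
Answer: -185490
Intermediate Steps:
W(H) = 52899 + 229*H (W(H) = 229*(231 + H) = 52899 + 229*H)
W(-15*10)*(-10) = (52899 + 229*(-15*10))*(-10) = (52899 + 229*(-150))*(-10) = (52899 - 34350)*(-10) = 18549*(-10) = -185490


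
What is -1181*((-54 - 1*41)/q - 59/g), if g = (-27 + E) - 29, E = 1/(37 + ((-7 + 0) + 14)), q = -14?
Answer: -319258549/34482 ≈ -9258.7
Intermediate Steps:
E = 1/44 (E = 1/(37 + (-7 + 14)) = 1/(37 + 7) = 1/44 ≈ 0.022727)
g = -2463/44 (g = (-27 + 1/44) - 29 = -1187/44 - 29 = -2463/44 ≈ -55.977)
-1181*((-54 - 1*41)/q - 59/g) = -1181*((-54 - 1*41)/(-14) - 59/(-2463/44)) = -1181*((-54 - 41)*(-1/14) - 59*(-44/2463)) = -1181*(-95*(-1/14) + 2596/2463) = -1181*(95/14 + 2596/2463) = -1181*270329/34482 = -319258549/34482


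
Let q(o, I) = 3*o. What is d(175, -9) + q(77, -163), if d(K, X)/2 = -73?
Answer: 85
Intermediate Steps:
d(K, X) = -146 (d(K, X) = 2*(-73) = -146)
d(175, -9) + q(77, -163) = -146 + 3*77 = -146 + 231 = 85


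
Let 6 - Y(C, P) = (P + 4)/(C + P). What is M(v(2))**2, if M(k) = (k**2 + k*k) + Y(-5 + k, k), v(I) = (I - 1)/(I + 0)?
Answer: 3721/64 ≈ 58.141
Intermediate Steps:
Y(C, P) = 6 - (4 + P)/(C + P) (Y(C, P) = 6 - (P + 4)/(C + P) = 6 - (4 + P)/(C + P))
v(I) = (-1 + I)/I
M(k) = 2*k**2 + (-34 + 11*k)/(-5 + 2*k) (M(k) = (k**2 + k*k) + (-4 + 5*k + 6*(-5 + k))/((-5 + k) + k) = (k**2 + k**2) + (-4 + 5*k + (-30 + 6*k))/(-5 + 2*k) = 2*k**2 + (-34 + 11*k)/(-5 + 2*k))
M(v(2))**2 = ((-34 + 11*((-1 + 2)/2) + ((-1 + 2)/2)**2*(-10 + 4*((-1 + 2)/2)))/(-5 + 2*((-1 + 2)/2)))**2 = ((-34 + 11*((1/2)*1) + ((1/2)*1)**2*(-10 + 4*((1/2)*1)))/(-5 + 2*((1/2)*1)))**2 = ((-34 + 11*(1/2) + (1/2)**2*(-10 + 4*(1/2)))/(-5 + 2*(1/2)))**2 = ((-34 + 11/2 + (-10 + 2)/4)/(-5 + 1))**2 = ((-34 + 11/2 + (1/4)*(-8))/(-4))**2 = (-(-34 + 11/2 - 2)/4)**2 = (-1/4*(-61/2))**2 = (61/8)**2 = 3721/64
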